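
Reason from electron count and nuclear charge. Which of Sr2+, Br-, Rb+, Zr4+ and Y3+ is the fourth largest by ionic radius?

Y3+

These species are isoelectronic with 36 electrons. The only difference is the number of protons: Zr4+ (Z=40), Y3+ (Z=39), Sr2+ (Z=38), Rb+ (Z=37), Br- (Z=35). The strongest nuclear pull (Zr4+) gives the smallest ion.
That gives Zr4+ < Y3+ < Sr2+ < Rb+ < Br-. From the largest end, number 4 is Y3+.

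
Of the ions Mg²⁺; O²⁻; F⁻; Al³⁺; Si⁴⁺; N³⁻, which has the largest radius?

N³⁻

Isoelectronic series (10 e⁻ each). Size is set by nuclear charge: more protons means a smaller ion. Si⁴⁺ (Z=14), Al³⁺ (Z=13), Mg²⁺ (Z=12), F⁻ (Z=9), O²⁻ (Z=8), N³⁻ (Z=7).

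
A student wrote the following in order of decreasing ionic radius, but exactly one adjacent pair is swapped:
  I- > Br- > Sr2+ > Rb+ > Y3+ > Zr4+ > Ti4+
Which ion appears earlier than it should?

Sr2+

Compare adjacent ions: both have 36 electrons but Z(Sr)=38 > Z(Rb)=37, so Sr2+ should be the smaller of the two — yet in this decreasing list Sr2+ sits before Rb+. Nothing else is reversed, so Sr2+ should move one place to the right.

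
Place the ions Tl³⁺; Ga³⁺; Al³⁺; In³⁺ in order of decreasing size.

Tl³⁺ > In³⁺ > Ga³⁺ > Al³⁺

All are in the same group with charge +3. Radius grows down the group as n (the outermost shell) increases.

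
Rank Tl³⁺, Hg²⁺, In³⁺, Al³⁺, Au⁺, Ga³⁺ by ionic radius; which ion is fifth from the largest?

Tabulating Z and e⁻: Al³⁺: 10 e⁻, Z=13, Ga³⁺: 28 e⁻, Z=31, In³⁺: 46 e⁻, Z=49, Tl³⁺: 78 e⁻, Z=81, Hg²⁺: 78 e⁻, Z=80, Au⁺: 78 e⁻, Z=79. Al³⁺ < Ga³⁺ (same group, 1 shell fewer); Ga³⁺ < In³⁺ (same group, period 4 vs 5); In³⁺ < Tl³⁺ (same group, 1 shell fewer); Tl³⁺ < Hg²⁺ (isoelectronic, higher Z=81 is smaller); Hg²⁺ < Au⁺ (isoelectronic, higher Z=80 is smaller).
Full ascending order: Al³⁺ < Ga³⁺ < In³⁺ < Tl³⁺ < Hg²⁺ < Au⁺. Counting from the largest, position 5 is Ga³⁺.

Ga³⁺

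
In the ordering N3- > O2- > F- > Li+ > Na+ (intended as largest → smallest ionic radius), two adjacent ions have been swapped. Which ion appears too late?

The pair Li+, Na+ is the wrong way round — same group and charge — period 2 sits above period 3, so Li+ is smaller. All other adjacent pairs agree with periodic trends, so Na+ is the misplaced ion.

Na+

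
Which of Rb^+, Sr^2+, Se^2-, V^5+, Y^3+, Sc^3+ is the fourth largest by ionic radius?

Y^3+

Work out protons and electrons: V^5+: 18 e⁻, Z=23, Sc^3+: 18 e⁻, Z=21, Y^3+: 36 e⁻, Z=39, Sr^2+: 36 e⁻, Z=38, Rb^+: 36 e⁻, Z=37, Se^2-: 36 e⁻, Z=34. V^5+ < Sc^3+ (both 18 e⁻, Z=23>21); Sc^3+ < Y^3+ (same group, 1 shell fewer); Y^3+ < Sr^2+ (isoelectronic, higher Z=39 is smaller); Sr^2+ < Rb^+ (isoelectronic, higher Z=38 is smaller); Rb^+ < Se^2- (isoelectronic, higher Z=37 is smaller).
Ordering: V^5+ < Sc^3+ < Y^3+ < Sr^2+ < Rb^+ < Se^2-. The fourth largest is Y^3+.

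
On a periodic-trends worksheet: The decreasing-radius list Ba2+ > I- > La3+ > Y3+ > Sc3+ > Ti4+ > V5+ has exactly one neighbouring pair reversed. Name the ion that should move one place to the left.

I-

The pair Ba2+, I- is the wrong way round — they are isoelectronic (54 e⁻) and Ba has more protons than I (56 vs 53), making Ba2+ smaller. All other adjacent pairs agree with periodic trends, so I- is the misplaced ion.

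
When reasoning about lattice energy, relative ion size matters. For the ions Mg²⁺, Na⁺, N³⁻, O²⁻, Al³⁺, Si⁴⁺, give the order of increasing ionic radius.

Si⁴⁺ < Al³⁺ < Mg²⁺ < Na⁺ < O²⁻ < N³⁻

These species are isoelectronic with 10 electrons. The only difference is the number of protons: Si⁴⁺ (Z=14), Al³⁺ (Z=13), Mg²⁺ (Z=12), Na⁺ (Z=11), O²⁻ (Z=8), N³⁻ (Z=7). The strongest nuclear pull (Si⁴⁺) gives the smallest ion.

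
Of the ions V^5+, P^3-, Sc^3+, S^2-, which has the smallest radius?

These species are isoelectronic with 18 electrons. The only difference is the number of protons: V^5+ (Z=23), Sc^3+ (Z=21), S^2- (Z=16), P^3- (Z=15). The strongest nuclear pull (V^5+) gives the smallest ion.

V^5+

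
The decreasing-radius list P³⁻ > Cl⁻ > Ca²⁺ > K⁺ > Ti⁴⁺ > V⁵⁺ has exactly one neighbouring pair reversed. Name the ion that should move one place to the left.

The pair Ca²⁺, K⁺ is the wrong way round — Ca²⁺ and K⁺ share 18 electrons; the higher nuclear charge on Ca (Z=20) contracts it more, so Ca²⁺ < K⁺. All other adjacent pairs agree with periodic trends, so K⁺ is the misplaced ion.

K⁺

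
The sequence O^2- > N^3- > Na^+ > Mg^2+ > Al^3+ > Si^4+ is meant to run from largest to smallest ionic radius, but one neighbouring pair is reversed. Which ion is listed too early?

Check each adjacent pair. O^2- and N^3- are reversed: O^2- and N^3- share 10 electrons; the higher nuclear charge on O (Z=8) contracts it more, so O^2- < N^3-. No other neighbouring pair contradicts the periodic trends, so O^2- is the ion listed too early.

O^2-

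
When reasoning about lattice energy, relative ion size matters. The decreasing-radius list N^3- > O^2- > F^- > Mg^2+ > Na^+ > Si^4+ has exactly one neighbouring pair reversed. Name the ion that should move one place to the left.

Scanning neighbour by neighbour, only Mg^2+/Na^+ violates a trend: they are isoelectronic (10 e⁻) and Mg has more protons than Na (12 vs 11), making Mg^2+ smaller. That makes Na^+ the one sitting a position late relative to where it belongs.

Na^+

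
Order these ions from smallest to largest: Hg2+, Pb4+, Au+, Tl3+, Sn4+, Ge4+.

Tabulating Z and e⁻: Ge4+ has 28 e⁻ (Z=32), Sn4+ has 46 e⁻ (Z=50), Pb4+ has 78 e⁻ (Z=82), Tl3+ has 78 e⁻ (Z=81), Hg2+ has 78 e⁻ (Z=80), Au+ has 78 e⁻ (Z=79). Ge4+ < Sn4+ (same group, 1 shell fewer); Sn4+ < Pb4+ (same group, 1 shell fewer); Pb4+ < Tl3+ (isoelectronic, higher Z=82 is smaller); Tl3+ < Hg2+ (isoelectronic, higher Z=81 is smaller); Hg2+ < Au+ (both 78 e⁻, Z=80>79).

Ge4+ < Sn4+ < Pb4+ < Tl3+ < Hg2+ < Au+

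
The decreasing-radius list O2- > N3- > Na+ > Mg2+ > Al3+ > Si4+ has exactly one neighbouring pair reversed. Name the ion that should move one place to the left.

N3-

The pair O2-, N3- is the wrong way round — they are isoelectronic (10 e⁻) and O has more protons than N (8 vs 7), making O2- smaller. All other adjacent pairs agree with periodic trends, so N3- is the misplaced ion.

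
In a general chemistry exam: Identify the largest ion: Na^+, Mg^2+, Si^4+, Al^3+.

Each ion has 10 electrons. The ranking follows nuclear charge in reverse — greater Z gives a smaller radius. Si^4+ (Z=14), Al^3+ (Z=13), Mg^2+ (Z=12), Na^+ (Z=11).

Na^+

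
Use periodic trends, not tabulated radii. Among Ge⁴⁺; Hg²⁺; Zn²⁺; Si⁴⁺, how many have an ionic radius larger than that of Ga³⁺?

First list Z and electron count for each: Si⁴⁺: 10 e⁻, Z=14, Ge⁴⁺: 28 e⁻, Z=32, Ga³⁺: 28 e⁻, Z=31, Zn²⁺: 28 e⁻, Z=30, Hg²⁺: 78 e⁻, Z=80. Si⁴⁺ < Ge⁴⁺ (same group, 1 shell fewer); Ge⁴⁺ < Ga³⁺ (both 28 e⁻, Z=32>31); Ga³⁺ < Zn²⁺ (isoelectronic, higher Z=31 is smaller); Zn²⁺ < Hg²⁺ (same group, period 4 vs 6).
Overall: Si⁴⁺ < Ge⁴⁺ < Ga³⁺ < Zn²⁺ < Hg²⁺. Ga³⁺ has 2 below it and 2 above. That's 2.

2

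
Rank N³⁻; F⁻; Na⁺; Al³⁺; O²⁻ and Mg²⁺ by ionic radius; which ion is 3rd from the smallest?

Isoelectronic series (10 e⁻ each). Size is set by nuclear charge: more protons means a smaller ion. Al³⁺ (Z=13), Mg²⁺ (Z=12), Na⁺ (Z=11), F⁻ (Z=9), O²⁻ (Z=8), N³⁻ (Z=7).
Full ascending order: Al³⁺ < Mg²⁺ < Na⁺ < F⁻ < O²⁻ < N³⁻. Counting from the smallest, position 3 is Na⁺.

Na⁺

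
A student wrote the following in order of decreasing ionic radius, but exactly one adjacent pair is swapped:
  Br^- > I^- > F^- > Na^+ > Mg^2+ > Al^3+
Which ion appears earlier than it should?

Check each adjacent pair. Br^- and I^- are reversed: both in group 17 with the same charge; Br^- (period 4) has the smaller radius. No other neighbouring pair contradicts the periodic trends, so Br^- is the ion listed too early.

Br^-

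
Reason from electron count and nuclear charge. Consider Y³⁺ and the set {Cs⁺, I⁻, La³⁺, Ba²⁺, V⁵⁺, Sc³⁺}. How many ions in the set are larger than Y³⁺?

4

First list Z and electron count for each: V⁵⁺: 18 e⁻, Z=23, Sc³⁺: 18 e⁻, Z=21, Y³⁺: 36 e⁻, Z=39, La³⁺: 54 e⁻, Z=57, Ba²⁺: 54 e⁻, Z=56, Cs⁺: 54 e⁻, Z=55, I⁻: 54 e⁻, Z=53. V⁵⁺ < Sc³⁺ (isoelectronic, higher Z=23 is smaller); Sc³⁺ < Y³⁺ (same group, 1 shell fewer); Y³⁺ < La³⁺ (same group, 1 shell fewer); La³⁺ < Ba²⁺ (both 54 e⁻, Z=57>56); Ba²⁺ < Cs⁺ (isoelectronic, higher Z=56 is smaller); Cs⁺ < I⁻ (both 54 e⁻, Z=55>53).
Placing each against Y³⁺: smaller — V⁵⁺, Sc³⁺; larger — La³⁺, Ba²⁺, Cs⁺, I⁻. Count: 4.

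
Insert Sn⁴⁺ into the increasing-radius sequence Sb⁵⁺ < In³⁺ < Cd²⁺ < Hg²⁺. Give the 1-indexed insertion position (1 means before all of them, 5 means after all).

2

Sb⁵⁺: 46 e⁻, Z=51, Sn⁴⁺: 46 e⁻, Z=50, In³⁺: 46 e⁻, Z=49, Cd²⁺: 46 e⁻, Z=48, Hg²⁺: 78 e⁻, Z=80. Sb⁵⁺ < Sn⁴⁺ (both 46 e⁻, Z=51>50); Sn⁴⁺ < In³⁺ (isoelectronic, higher Z=50 is smaller); In³⁺ < Cd²⁺ (both 46 e⁻, Z=49>48); Cd²⁺ < Hg²⁺ (same group, period 5 vs 6).
Putting Sn⁴⁺ in gives Sb⁵⁺ < Sn⁴⁺ < In³⁺ < Cd²⁺ < Hg²⁺; it lands at slot 2.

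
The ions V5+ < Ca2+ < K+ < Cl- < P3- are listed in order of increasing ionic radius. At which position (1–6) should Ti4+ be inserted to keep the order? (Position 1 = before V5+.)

These species are isoelectronic with 18 electrons. The only difference is the number of protons: V5+ (Z=23), Ti4+ (Z=22), Ca2+ (Z=20), K+ (Z=19), Cl- (Z=17), P3- (Z=15). The strongest nuclear pull (V5+) gives the smallest ion.
Merged order: V5+ < Ti4+ < Ca2+ < K+ < Cl- < P3- — Ti4+ is number 2.

2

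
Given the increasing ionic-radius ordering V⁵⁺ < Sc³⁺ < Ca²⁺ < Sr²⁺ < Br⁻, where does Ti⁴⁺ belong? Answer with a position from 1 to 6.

2

V⁵⁺: 18 e⁻, Z=23, Ti⁴⁺: 18 e⁻, Z=22, Sc³⁺: 18 e⁻, Z=21, Ca²⁺: 18 e⁻, Z=20, Sr²⁺: 36 e⁻, Z=38, Br⁻: 36 e⁻, Z=35. V⁵⁺ < Ti⁴⁺ (isoelectronic, higher Z=23 is smaller); Ti⁴⁺ < Sc³⁺ (isoelectronic, higher Z=22 is smaller); Sc³⁺ < Ca²⁺ (isoelectronic, higher Z=21 is smaller); Ca²⁺ < Sr²⁺ (same group, period 4 vs 5); Sr²⁺ < Br⁻ (both 36 e⁻, Z=38>35).
Putting Ti⁴⁺ in gives V⁵⁺ < Ti⁴⁺ < Sc³⁺ < Ca²⁺ < Sr²⁺ < Br⁻; it lands at slot 2.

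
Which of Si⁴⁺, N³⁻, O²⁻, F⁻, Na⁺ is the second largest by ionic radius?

O²⁻

Each ion has 10 electrons. The ranking follows nuclear charge in reverse — greater Z gives a smaller radius. Si⁴⁺ (Z=14), Na⁺ (Z=11), F⁻ (Z=9), O²⁻ (Z=8), N³⁻ (Z=7).
Full ascending order: Si⁴⁺ < Na⁺ < F⁻ < O²⁻ < N³⁻. Counting from the largest, position 2 is O²⁻.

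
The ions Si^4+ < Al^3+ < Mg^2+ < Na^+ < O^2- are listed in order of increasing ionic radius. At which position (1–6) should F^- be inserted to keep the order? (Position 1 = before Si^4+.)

All of these have 10 electrons (isoelectronic). With the same electron cloud, the ion with the most protons pulls it in tightest. Nuclear charges: Si^4+ (Z=14), Al^3+ (Z=13), Mg^2+ (Z=12), Na^+ (Z=11), F^- (Z=9), O^2- (Z=8). Highest Z is smallest.
With F^- included the full order is Si^4+ < Al^3+ < Mg^2+ < Na^+ < F^- < O^2-, so it takes position 5.

5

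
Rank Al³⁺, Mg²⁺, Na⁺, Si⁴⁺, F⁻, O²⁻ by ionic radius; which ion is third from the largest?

Na⁺

These species are isoelectronic with 10 electrons. The only difference is the number of protons: Si⁴⁺ (Z=14), Al³⁺ (Z=13), Mg²⁺ (Z=12), Na⁺ (Z=11), F⁻ (Z=9), O²⁻ (Z=8). The strongest nuclear pull (Si⁴⁺) gives the smallest ion.
Ordering: Si⁴⁺ < Al³⁺ < Mg²⁺ < Na⁺ < F⁻ < O²⁻. The third largest is Na⁺.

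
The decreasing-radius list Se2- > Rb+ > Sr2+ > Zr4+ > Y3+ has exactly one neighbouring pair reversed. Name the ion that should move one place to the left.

Compare adjacent ions: both have 36 electrons but Z(Zr)=40 > Z(Y)=39, so Zr4+ should be the smaller of the two — yet in this decreasing list Zr4+ sits before Y3+. Nothing else is reversed, so Y3+ should move one place to the left.

Y3+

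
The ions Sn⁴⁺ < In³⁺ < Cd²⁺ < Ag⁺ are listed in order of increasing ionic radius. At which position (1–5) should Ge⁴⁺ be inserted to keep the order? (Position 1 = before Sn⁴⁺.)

Tabulating Z and e⁻: Ge⁴⁺ (Z=32, 28 e⁻), Sn⁴⁺ (Z=50, 46 e⁻), In³⁺ (Z=49, 46 e⁻), Cd²⁺ (Z=48, 46 e⁻), Ag⁺ (Z=47, 46 e⁻). Ge⁴⁺ < Sn⁴⁺ (same group, period 4 vs 5); Sn⁴⁺ < In³⁺ (isoelectronic, higher Z=50 is smaller); In³⁺ < Cd²⁺ (both 46 e⁻, Z=49>48); Cd²⁺ < Ag⁺ (isoelectronic, higher Z=48 is smaller).
With Ge⁴⁺ included the full order is Ge⁴⁺ < Sn⁴⁺ < In³⁺ < Cd²⁺ < Ag⁺, so it takes position 1.

1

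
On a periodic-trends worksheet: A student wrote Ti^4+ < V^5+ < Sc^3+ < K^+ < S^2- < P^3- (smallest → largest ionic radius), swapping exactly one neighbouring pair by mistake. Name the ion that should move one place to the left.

The pair Ti^4+, V^5+ is the wrong way round — both have 18 electrons but Z(V)=23 > Z(Ti)=22, so V^5+ should be the smaller of the two. All other adjacent pairs agree with periodic trends, so V^5+ is the misplaced ion.

V^5+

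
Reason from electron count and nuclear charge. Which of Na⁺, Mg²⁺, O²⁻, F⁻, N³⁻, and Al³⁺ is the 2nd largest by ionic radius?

These species are isoelectronic with 10 electrons. The only difference is the number of protons: Al³⁺ (Z=13), Mg²⁺ (Z=12), Na⁺ (Z=11), F⁻ (Z=9), O²⁻ (Z=8), N³⁻ (Z=7). The strongest nuclear pull (Al³⁺) gives the smallest ion.
Ordering: Al³⁺ < Mg²⁺ < Na⁺ < F⁻ < O²⁻ < N³⁻. The 2nd largest is O²⁻.

O²⁻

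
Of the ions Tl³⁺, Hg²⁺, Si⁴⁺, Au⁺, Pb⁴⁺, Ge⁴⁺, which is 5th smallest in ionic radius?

Hg²⁺

Si⁴⁺ (Z=14, 10 e⁻), Ge⁴⁺ (Z=32, 28 e⁻), Pb⁴⁺ (Z=82, 78 e⁻), Tl³⁺ (Z=81, 78 e⁻), Hg²⁺ (Z=80, 78 e⁻), Au⁺ (Z=79, 78 e⁻). Si⁴⁺ < Ge⁴⁺ (same group, period 3 vs 4); Ge⁴⁺ < Pb⁴⁺ (same group, 2 shells fewer); Pb⁴⁺ < Tl³⁺ (both 78 e⁻, Z=82>81); Tl³⁺ < Hg²⁺ (both 78 e⁻, Z=81>80); Hg²⁺ < Au⁺ (isoelectronic, higher Z=80 is smaller).
So the order is Si⁴⁺ < Ge⁴⁺ < Pb⁴⁺ < Tl³⁺ < Hg²⁺ < Au⁺; the 5th-smallest ion is Hg²⁺.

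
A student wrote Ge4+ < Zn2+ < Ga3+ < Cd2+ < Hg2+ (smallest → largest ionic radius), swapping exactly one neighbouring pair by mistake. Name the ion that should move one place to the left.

The pair Zn2+, Ga3+ is the wrong way round — Ga3+ and Zn2+ share 28 electrons; the higher nuclear charge on Ga (Z=31) contracts it more, so Ga3+ < Zn2+. All other adjacent pairs agree with periodic trends, so Ga3+ is the misplaced ion.

Ga3+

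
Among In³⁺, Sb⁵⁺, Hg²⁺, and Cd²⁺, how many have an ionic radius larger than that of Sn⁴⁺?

3

Tabulating Z and e⁻: Sb⁵⁺ (Z=51, 46 e⁻), Sn⁴⁺ (Z=50, 46 e⁻), In³⁺ (Z=49, 46 e⁻), Cd²⁺ (Z=48, 46 e⁻), Hg²⁺ (Z=80, 78 e⁻). Sb⁵⁺ < Sn⁴⁺ (both 46 e⁻, Z=51>50); Sn⁴⁺ < In³⁺ (isoelectronic, higher Z=50 is smaller); In³⁺ < Cd²⁺ (isoelectronic, higher Z=49 is smaller); Cd²⁺ < Hg²⁺ (same group, 1 shell fewer).
Relative to Sn⁴⁺, the ions that are larger are In³⁺, Cd²⁺, Hg²⁺. Count: 3.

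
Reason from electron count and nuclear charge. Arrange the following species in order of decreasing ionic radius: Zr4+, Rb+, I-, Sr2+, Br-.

First list Z and electron count for each: Zr4+ has 36 e⁻ (Z=40), Sr2+ has 36 e⁻ (Z=38), Rb+ has 36 e⁻ (Z=37), Br- has 36 e⁻ (Z=35), I- has 54 e⁻ (Z=53). Zr4+ < Sr2+ (both 36 e⁻, Z=40>38); Sr2+ < Rb+ (both 36 e⁻, Z=38>37); Rb+ < Br- (isoelectronic, higher Z=37 is smaller); Br- < I- (same group, period 4 vs 5).

I- > Br- > Rb+ > Sr2+ > Zr4+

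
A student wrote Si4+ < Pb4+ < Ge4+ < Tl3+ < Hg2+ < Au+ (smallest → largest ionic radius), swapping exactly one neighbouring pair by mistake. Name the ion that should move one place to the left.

Ge4+

Compare adjacent ions: Ge4+ and Pb4+ are in one column with the same charge; the lighter period-4 ion has 2 fewer shells and is smaller — yet in this increasing list Pb4+ sits before Ge4+. Nothing else is reversed, so Ge4+ should move one place to the left.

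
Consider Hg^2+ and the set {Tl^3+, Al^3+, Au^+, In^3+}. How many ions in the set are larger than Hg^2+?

Tabulating Z and e⁻: Al^3+ has 10 e⁻ (Z=13), In^3+ has 46 e⁻ (Z=49), Tl^3+ has 78 e⁻ (Z=81), Hg^2+ has 78 e⁻ (Z=80), Au^+ has 78 e⁻ (Z=79). Al^3+ < In^3+ (same group, 2 shells fewer); In^3+ < Tl^3+ (same group, period 5 vs 6); Tl^3+ < Hg^2+ (isoelectronic, higher Z=81 is smaller); Hg^2+ < Au^+ (isoelectronic, higher Z=80 is smaller).
Placing each against Hg^2+: smaller — Al^3+, In^3+, Tl^3+; larger — Au^+. That's 1.

1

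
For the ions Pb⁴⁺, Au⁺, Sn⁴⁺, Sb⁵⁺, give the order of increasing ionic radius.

Work out protons and electrons: Sb⁵⁺ (Z=51, 46 e⁻), Sn⁴⁺ (Z=50, 46 e⁻), Pb⁴⁺ (Z=82, 78 e⁻), Au⁺ (Z=79, 78 e⁻). Sb⁵⁺ < Sn⁴⁺ (both 46 e⁻, Z=51>50); Sn⁴⁺ < Pb⁴⁺ (same group, 1 shell fewer); Pb⁴⁺ < Au⁺ (isoelectronic, higher Z=82 is smaller).

Sb⁵⁺ < Sn⁴⁺ < Pb⁴⁺ < Au⁺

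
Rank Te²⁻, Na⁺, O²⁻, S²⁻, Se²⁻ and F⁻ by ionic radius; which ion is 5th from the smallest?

Tabulating Z and e⁻: Na⁺ has 10 e⁻ (Z=11), F⁻ has 10 e⁻ (Z=9), O²⁻ has 10 e⁻ (Z=8), S²⁻ has 18 e⁻ (Z=16), Se²⁻ has 36 e⁻ (Z=34), Te²⁻ has 54 e⁻ (Z=52). Na⁺ < F⁻ (both 10 e⁻, Z=11>9); F⁻ < O²⁻ (both 10 e⁻, Z=9>8); O²⁻ < S²⁻ (same group, 1 shell fewer); S²⁻ < Se²⁻ (same group, 1 shell fewer); Se²⁻ < Te²⁻ (same group, period 4 vs 5).
That gives Na⁺ < F⁻ < O²⁻ < S²⁻ < Se²⁻ < Te²⁻. From the smallest end, number 5 is Se²⁻.

Se²⁻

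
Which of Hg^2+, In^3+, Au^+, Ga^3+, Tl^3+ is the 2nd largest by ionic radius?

Electron counts and nuclear charges: Ga^3+ has 28 e⁻ (Z=31), In^3+ has 46 e⁻ (Z=49), Tl^3+ has 78 e⁻ (Z=81), Hg^2+ has 78 e⁻ (Z=80), Au^+ has 78 e⁻ (Z=79). Ga^3+ < In^3+ (same group, period 4 vs 5); In^3+ < Tl^3+ (same group, 1 shell fewer); Tl^3+ < Hg^2+ (isoelectronic, higher Z=81 is smaller); Hg^2+ < Au^+ (isoelectronic, higher Z=80 is smaller).
Ordering: Ga^3+ < In^3+ < Tl^3+ < Hg^2+ < Au^+. The 2nd largest is Hg^2+.

Hg^2+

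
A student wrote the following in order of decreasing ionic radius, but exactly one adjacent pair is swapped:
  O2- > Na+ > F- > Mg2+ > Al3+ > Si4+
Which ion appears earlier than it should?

Na+

Scanning neighbour by neighbour, only Na+/F- violates a trend: both have 10 electrons but Z(Na)=11 > Z(F)=9, so Na+ should be the smaller of the two. That makes Na+ the one sitting a position early relative to where it belongs.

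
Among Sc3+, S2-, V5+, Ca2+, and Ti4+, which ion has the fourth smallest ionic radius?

Ca2+

All of these have 18 electrons (isoelectronic). With the same electron cloud, the ion with the most protons pulls it in tightest. Nuclear charges: V5+ (Z=23), Ti4+ (Z=22), Sc3+ (Z=21), Ca2+ (Z=20), S2- (Z=16). Highest Z is smallest.
That gives V5+ < Ti4+ < Sc3+ < Ca2+ < S2-. From the smallest end, number 4 is Ca2+.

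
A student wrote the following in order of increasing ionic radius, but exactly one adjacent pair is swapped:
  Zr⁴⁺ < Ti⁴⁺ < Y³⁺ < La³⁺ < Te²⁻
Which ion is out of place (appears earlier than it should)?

Zr⁴⁺

Check each adjacent pair. Zr⁴⁺ and Ti⁴⁺ are reversed: both in group 4 with the same charge; Ti⁴⁺ (period 4) has the smaller radius. No other neighbouring pair contradicts the periodic trends, so Zr⁴⁺ is the ion listed too early.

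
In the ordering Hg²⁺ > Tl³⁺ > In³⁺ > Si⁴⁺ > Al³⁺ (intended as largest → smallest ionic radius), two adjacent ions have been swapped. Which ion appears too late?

Al³⁺

Scanning neighbour by neighbour, only Si⁴⁺/Al³⁺ violates a trend: Si⁴⁺ and Al³⁺ share 10 electrons; the higher nuclear charge on Si (Z=14) contracts it more, so Si⁴⁺ < Al³⁺. That makes Al³⁺ the one sitting a position late relative to where it belongs.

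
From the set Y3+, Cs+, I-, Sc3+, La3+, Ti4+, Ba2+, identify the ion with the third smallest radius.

Y3+

Electron counts and nuclear charges: Ti4+ has 18 e⁻ (Z=22), Sc3+ has 18 e⁻ (Z=21), Y3+ has 36 e⁻ (Z=39), La3+ has 54 e⁻ (Z=57), Ba2+ has 54 e⁻ (Z=56), Cs+ has 54 e⁻ (Z=55), I- has 54 e⁻ (Z=53). Ti4+ < Sc3+ (isoelectronic, higher Z=22 is smaller); Sc3+ < Y3+ (same group, 1 shell fewer); Y3+ < La3+ (same group, 1 shell fewer); La3+ < Ba2+ (isoelectronic, higher Z=57 is smaller); Ba2+ < Cs+ (both 54 e⁻, Z=56>55); Cs+ < I- (both 54 e⁻, Z=55>53).
So the order is Ti4+ < Sc3+ < Y3+ < La3+ < Ba2+ < Cs+ < I-; the 3rd-smallest ion is Y3+.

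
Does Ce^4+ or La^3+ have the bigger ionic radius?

La^3+

These species are isoelectronic with 54 electrons. The only difference is the number of protons: Ce^4+ (Z=58), La^3+ (Z=57). The strongest nuclear pull (Ce^4+) gives the smallest ion.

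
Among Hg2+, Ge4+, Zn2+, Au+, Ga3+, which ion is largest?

Au+

Tabulating Z and e⁻: Ge4+: 28 e⁻, Z=32, Ga3+: 28 e⁻, Z=31, Zn2+: 28 e⁻, Z=30, Hg2+: 78 e⁻, Z=80, Au+: 78 e⁻, Z=79. Ge4+ < Ga3+ (both 28 e⁻, Z=32>31); Ga3+ < Zn2+ (isoelectronic, higher Z=31 is smaller); Zn2+ < Hg2+ (same group, period 4 vs 6); Hg2+ < Au+ (both 78 e⁻, Z=80>79).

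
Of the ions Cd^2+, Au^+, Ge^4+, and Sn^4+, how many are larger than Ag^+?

Work out protons and electrons: Ge^4+ (Z=32, 28 e⁻), Sn^4+ (Z=50, 46 e⁻), Cd^2+ (Z=48, 46 e⁻), Ag^+ (Z=47, 46 e⁻), Au^+ (Z=79, 78 e⁻). Ge^4+ < Sn^4+ (same group, 1 shell fewer); Sn^4+ < Cd^2+ (both 46 e⁻, Z=50>48); Cd^2+ < Ag^+ (both 46 e⁻, Z=48>47); Ag^+ < Au^+ (same group, period 5 vs 6).
Overall: Ge^4+ < Sn^4+ < Cd^2+ < Ag^+ < Au^+. Ag^+ has 3 below it and 1 above. Count: 1.

1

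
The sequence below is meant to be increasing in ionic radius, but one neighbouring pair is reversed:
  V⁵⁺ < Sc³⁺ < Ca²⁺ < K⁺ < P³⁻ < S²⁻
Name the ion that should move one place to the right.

P³⁻

Check each adjacent pair. P³⁻ and S²⁻ are reversed: they are isoelectronic (18 e⁻) and S has more protons than P (16 vs 15), making S²⁻ smaller. No other neighbouring pair contradicts the periodic trends, so P³⁻ is the ion listed too early.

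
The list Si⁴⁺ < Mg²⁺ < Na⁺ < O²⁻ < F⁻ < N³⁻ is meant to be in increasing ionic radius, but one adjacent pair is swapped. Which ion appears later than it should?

F⁻

Compare adjacent ions: they are isoelectronic (10 e⁻) and F has more protons than O (9 vs 8), making F⁻ smaller — yet in this increasing list O²⁻ sits before F⁻. Nothing else is reversed, so F⁻ should move one place to the left.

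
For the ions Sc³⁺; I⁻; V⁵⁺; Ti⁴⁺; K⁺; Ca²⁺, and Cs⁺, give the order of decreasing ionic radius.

I⁻ > Cs⁺ > K⁺ > Ca²⁺ > Sc³⁺ > Ti⁴⁺ > V⁵⁺

V⁵⁺: 18 e⁻, Z=23, Ti⁴⁺: 18 e⁻, Z=22, Sc³⁺: 18 e⁻, Z=21, Ca²⁺: 18 e⁻, Z=20, K⁺: 18 e⁻, Z=19, Cs⁺: 54 e⁻, Z=55, I⁻: 54 e⁻, Z=53. V⁵⁺ < Ti⁴⁺ (isoelectronic, higher Z=23 is smaller); Ti⁴⁺ < Sc³⁺ (both 18 e⁻, Z=22>21); Sc³⁺ < Ca²⁺ (both 18 e⁻, Z=21>20); Ca²⁺ < K⁺ (both 18 e⁻, Z=20>19); K⁺ < Cs⁺ (same group, period 4 vs 6); Cs⁺ < I⁻ (both 54 e⁻, Z=55>53).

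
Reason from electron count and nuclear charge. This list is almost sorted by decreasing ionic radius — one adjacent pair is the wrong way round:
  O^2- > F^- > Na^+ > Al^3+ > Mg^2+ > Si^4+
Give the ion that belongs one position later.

Al^3+

Check each adjacent pair. Al^3+ and Mg^2+ are reversed: Al^3+ and Mg^2+ share 10 electrons; the higher nuclear charge on Al (Z=13) contracts it more, so Al^3+ < Mg^2+. No other neighbouring pair contradicts the periodic trends, so Al^3+ is the ion listed too early.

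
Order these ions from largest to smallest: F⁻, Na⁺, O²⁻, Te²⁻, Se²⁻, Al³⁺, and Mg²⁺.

Tabulating Z and e⁻: Al³⁺: 10 e⁻, Z=13, Mg²⁺: 10 e⁻, Z=12, Na⁺: 10 e⁻, Z=11, F⁻: 10 e⁻, Z=9, O²⁻: 10 e⁻, Z=8, Se²⁻: 36 e⁻, Z=34, Te²⁻: 54 e⁻, Z=52. Al³⁺ < Mg²⁺ (isoelectronic, higher Z=13 is smaller); Mg²⁺ < Na⁺ (isoelectronic, higher Z=12 is smaller); Na⁺ < F⁻ (both 10 e⁻, Z=11>9); F⁻ < O²⁻ (isoelectronic, higher Z=9 is smaller); O²⁻ < Se²⁻ (same group, 2 shells fewer); Se²⁻ < Te²⁻ (same group, period 4 vs 5).

Te²⁻ > Se²⁻ > O²⁻ > F⁻ > Na⁺ > Mg²⁺ > Al³⁺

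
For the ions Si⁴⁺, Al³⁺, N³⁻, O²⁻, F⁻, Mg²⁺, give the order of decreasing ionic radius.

All of these have 10 electrons (isoelectronic). With the same electron cloud, the ion with the most protons pulls it in tightest. Nuclear charges: Si⁴⁺ (Z=14), Al³⁺ (Z=13), Mg²⁺ (Z=12), F⁻ (Z=9), O²⁻ (Z=8), N³⁻ (Z=7). Highest Z is smallest.

N³⁻ > O²⁻ > F⁻ > Mg²⁺ > Al³⁺ > Si⁴⁺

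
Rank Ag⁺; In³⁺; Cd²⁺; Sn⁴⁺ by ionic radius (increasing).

Sn⁴⁺ < In³⁺ < Cd²⁺ < Ag⁺

Each ion has 46 electrons. The ranking follows nuclear charge in reverse — greater Z gives a smaller radius. Sn⁴⁺ (Z=50), In³⁺ (Z=49), Cd²⁺ (Z=48), Ag⁺ (Z=47).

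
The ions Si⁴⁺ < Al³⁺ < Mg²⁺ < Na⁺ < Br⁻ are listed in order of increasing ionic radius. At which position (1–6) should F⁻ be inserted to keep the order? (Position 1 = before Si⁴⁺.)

Work out protons and electrons: Si⁴⁺ has 10 e⁻ (Z=14), Al³⁺ has 10 e⁻ (Z=13), Mg²⁺ has 10 e⁻ (Z=12), Na⁺ has 10 e⁻ (Z=11), F⁻ has 10 e⁻ (Z=9), Br⁻ has 36 e⁻ (Z=35). Si⁴⁺ < Al³⁺ (isoelectronic, higher Z=14 is smaller); Al³⁺ < Mg²⁺ (isoelectronic, higher Z=13 is smaller); Mg²⁺ < Na⁺ (both 10 e⁻, Z=12>11); Na⁺ < F⁻ (both 10 e⁻, Z=11>9); F⁻ < Br⁻ (same group, 2 shells fewer).
With F⁻ included the full order is Si⁴⁺ < Al³⁺ < Mg²⁺ < Na⁺ < F⁻ < Br⁻, so it takes position 5.

5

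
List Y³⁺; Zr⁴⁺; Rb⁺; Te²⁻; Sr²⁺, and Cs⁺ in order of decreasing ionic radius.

Work out protons and electrons: Zr⁴⁺ (Z=40, 36 e⁻), Y³⁺ (Z=39, 36 e⁻), Sr²⁺ (Z=38, 36 e⁻), Rb⁺ (Z=37, 36 e⁻), Cs⁺ (Z=55, 54 e⁻), Te²⁻ (Z=52, 54 e⁻). Zr⁴⁺ < Y³⁺ (isoelectronic, higher Z=40 is smaller); Y³⁺ < Sr²⁺ (both 36 e⁻, Z=39>38); Sr²⁺ < Rb⁺ (both 36 e⁻, Z=38>37); Rb⁺ < Cs⁺ (same group, period 5 vs 6); Cs⁺ < Te²⁻ (both 54 e⁻, Z=55>52).

Te²⁻ > Cs⁺ > Rb⁺ > Sr²⁺ > Y³⁺ > Zr⁴⁺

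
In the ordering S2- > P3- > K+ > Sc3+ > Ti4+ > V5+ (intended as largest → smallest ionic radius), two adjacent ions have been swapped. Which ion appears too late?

P3-

The pair S2-, P3- is the wrong way round — S2- and P3- share 18 electrons; the higher nuclear charge on S (Z=16) contracts it more, so S2- < P3-. All other adjacent pairs agree with periodic trends, so P3- is the misplaced ion.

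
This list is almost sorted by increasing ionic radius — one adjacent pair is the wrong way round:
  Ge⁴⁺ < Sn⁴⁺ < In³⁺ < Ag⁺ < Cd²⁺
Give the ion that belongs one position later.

Scanning neighbour by neighbour, only Ag⁺/Cd²⁺ violates a trend: they are isoelectronic (46 e⁻) and Cd has more protons than Ag (48 vs 47), making Cd²⁺ smaller. That makes Ag⁺ the one sitting a position early relative to where it belongs.

Ag⁺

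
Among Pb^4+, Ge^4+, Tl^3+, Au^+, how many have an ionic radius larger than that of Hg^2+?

1

Electron counts and nuclear charges: Ge^4+: 28 e⁻, Z=32, Pb^4+: 78 e⁻, Z=82, Tl^3+: 78 e⁻, Z=81, Hg^2+: 78 e⁻, Z=80, Au^+: 78 e⁻, Z=79. Ge^4+ < Pb^4+ (same group, 2 shells fewer); Pb^4+ < Tl^3+ (isoelectronic, higher Z=82 is smaller); Tl^3+ < Hg^2+ (isoelectronic, higher Z=81 is smaller); Hg^2+ < Au^+ (both 78 e⁻, Z=80>79).
Overall: Ge^4+ < Pb^4+ < Tl^3+ < Hg^2+ < Au^+. Hg^2+ has 3 below it and 1 above. Count: 1.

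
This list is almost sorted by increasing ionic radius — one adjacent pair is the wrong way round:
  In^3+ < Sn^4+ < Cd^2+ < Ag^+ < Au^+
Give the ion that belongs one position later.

Compare adjacent ions: both have 46 electrons but Z(Sn)=50 > Z(In)=49, so Sn^4+ should be the smaller of the two — yet in this increasing list In^3+ sits before Sn^4+. Nothing else is reversed, so In^3+ should move one place to the right.

In^3+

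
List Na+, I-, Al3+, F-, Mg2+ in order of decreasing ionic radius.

Work out protons and electrons: Al3+: 10 e⁻, Z=13, Mg2+: 10 e⁻, Z=12, Na+: 10 e⁻, Z=11, F-: 10 e⁻, Z=9, I-: 54 e⁻, Z=53. Al3+ < Mg2+ (both 10 e⁻, Z=13>12); Mg2+ < Na+ (isoelectronic, higher Z=12 is smaller); Na+ < F- (both 10 e⁻, Z=11>9); F- < I- (same group, 3 shells fewer).

I- > F- > Na+ > Mg2+ > Al3+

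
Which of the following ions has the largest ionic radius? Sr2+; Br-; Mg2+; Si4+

First list Z and electron count for each: Si4+: 10 e⁻, Z=14, Mg2+: 10 e⁻, Z=12, Sr2+: 36 e⁻, Z=38, Br-: 36 e⁻, Z=35. Si4+ < Mg2+ (isoelectronic, higher Z=14 is smaller); Mg2+ < Sr2+ (same group, period 3 vs 5); Sr2+ < Br- (both 36 e⁻, Z=38>35).

Br-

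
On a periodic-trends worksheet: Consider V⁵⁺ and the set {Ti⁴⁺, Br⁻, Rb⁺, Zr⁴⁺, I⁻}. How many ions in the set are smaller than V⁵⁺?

0

Work out protons and electrons: V⁵⁺ has 18 e⁻ (Z=23), Ti⁴⁺ has 18 e⁻ (Z=22), Zr⁴⁺ has 36 e⁻ (Z=40), Rb⁺ has 36 e⁻ (Z=37), Br⁻ has 36 e⁻ (Z=35), I⁻ has 54 e⁻ (Z=53). V⁵⁺ < Ti⁴⁺ (both 18 e⁻, Z=23>22); Ti⁴⁺ < Zr⁴⁺ (same group, period 4 vs 5); Zr⁴⁺ < Rb⁺ (isoelectronic, higher Z=40 is smaller); Rb⁺ < Br⁻ (both 36 e⁻, Z=37>35); Br⁻ < I⁻ (same group, 1 shell fewer).
Ordering all of them (including V⁵⁺) by radius gives V⁵⁺ < Ti⁴⁺ < Zr⁴⁺ < Rb⁺ < Br⁻ < I⁻. That's 0.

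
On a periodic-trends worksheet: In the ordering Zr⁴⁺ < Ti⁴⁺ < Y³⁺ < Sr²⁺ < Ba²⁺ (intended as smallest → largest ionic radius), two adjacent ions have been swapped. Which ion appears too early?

Zr⁴⁺

Compare adjacent ions: Ti⁴⁺ and Zr⁴⁺ are in one column with the same charge; the lighter period-4 ion has one fewer shell and is smaller — yet in this increasing list Zr⁴⁺ sits before Ti⁴⁺. Nothing else is reversed, so Zr⁴⁺ should move one place to the right.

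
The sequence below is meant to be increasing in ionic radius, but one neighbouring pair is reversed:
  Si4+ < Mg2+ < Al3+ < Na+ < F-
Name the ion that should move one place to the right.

Check each adjacent pair. Mg2+ and Al3+ are reversed: Al3+ and Mg2+ share 10 electrons; the higher nuclear charge on Al (Z=13) contracts it more, so Al3+ < Mg2+. No other neighbouring pair contradicts the periodic trends, so Mg2+ is the ion listed too early.

Mg2+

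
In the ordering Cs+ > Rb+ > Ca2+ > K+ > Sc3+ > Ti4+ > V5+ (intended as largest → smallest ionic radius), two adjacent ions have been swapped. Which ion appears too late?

K+

Compare adjacent ions: they are isoelectronic (18 e⁻) and Ca has more protons than K (20 vs 19), making Ca2+ smaller — yet in this decreasing list Ca2+ sits before K+. Nothing else is reversed, so K+ should move one place to the left.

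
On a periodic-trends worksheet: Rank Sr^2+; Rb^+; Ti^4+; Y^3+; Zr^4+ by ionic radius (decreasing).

Rb^+ > Sr^2+ > Y^3+ > Zr^4+ > Ti^4+

First list Z and electron count for each: Ti^4+ (Z=22, 18 e⁻), Zr^4+ (Z=40, 36 e⁻), Y^3+ (Z=39, 36 e⁻), Sr^2+ (Z=38, 36 e⁻), Rb^+ (Z=37, 36 e⁻). Ti^4+ < Zr^4+ (same group, 1 shell fewer); Zr^4+ < Y^3+ (isoelectronic, higher Z=40 is smaller); Y^3+ < Sr^2+ (isoelectronic, higher Z=39 is smaller); Sr^2+ < Rb^+ (both 36 e⁻, Z=38>37).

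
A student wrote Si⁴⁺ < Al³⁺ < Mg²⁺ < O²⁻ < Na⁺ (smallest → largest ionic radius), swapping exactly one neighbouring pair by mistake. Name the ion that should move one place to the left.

Scanning neighbour by neighbour, only O²⁻/Na⁺ violates a trend: Na⁺ and O²⁻ share 10 electrons; the higher nuclear charge on Na (Z=11) contracts it more, so Na⁺ < O²⁻. That makes Na⁺ the one sitting a position late relative to where it belongs.

Na⁺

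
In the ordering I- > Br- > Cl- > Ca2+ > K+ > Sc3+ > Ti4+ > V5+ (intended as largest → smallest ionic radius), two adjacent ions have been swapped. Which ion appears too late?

Scanning neighbour by neighbour, only Ca2+/K+ violates a trend: they are isoelectronic (18 e⁻) and Ca has more protons than K (20 vs 19), making Ca2+ smaller. That makes K+ the one sitting a position late relative to where it belongs.

K+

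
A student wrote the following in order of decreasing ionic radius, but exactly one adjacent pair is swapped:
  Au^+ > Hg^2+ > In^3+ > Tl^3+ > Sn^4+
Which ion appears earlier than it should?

In^3+

Check each adjacent pair. In^3+ and Tl^3+ are reversed: In^3+ and Tl^3+ are in one column with the same charge; the lighter period-5 ion has one fewer shell and is smaller. No other neighbouring pair contradicts the periodic trends, so In^3+ is the ion listed too early.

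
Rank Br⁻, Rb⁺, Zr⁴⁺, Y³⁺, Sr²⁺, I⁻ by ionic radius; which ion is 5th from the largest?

Work out protons and electrons: Zr⁴⁺ has 36 e⁻ (Z=40), Y³⁺ has 36 e⁻ (Z=39), Sr²⁺ has 36 e⁻ (Z=38), Rb⁺ has 36 e⁻ (Z=37), Br⁻ has 36 e⁻ (Z=35), I⁻ has 54 e⁻ (Z=53). Zr⁴⁺ < Y³⁺ (both 36 e⁻, Z=40>39); Y³⁺ < Sr²⁺ (both 36 e⁻, Z=39>38); Sr²⁺ < Rb⁺ (isoelectronic, higher Z=38 is smaller); Rb⁺ < Br⁻ (both 36 e⁻, Z=37>35); Br⁻ < I⁻ (same group, period 4 vs 5).
That gives Zr⁴⁺ < Y³⁺ < Sr²⁺ < Rb⁺ < Br⁻ < I⁻. From the largest end, number 5 is Y³⁺.

Y³⁺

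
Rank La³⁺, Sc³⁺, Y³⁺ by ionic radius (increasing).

Sc³⁺ < Y³⁺ < La³⁺

Same group, same charge. Going down the group adds an extra shell of electrons, so the ion gets larger: Sc³⁺ is highest in the group and smallest.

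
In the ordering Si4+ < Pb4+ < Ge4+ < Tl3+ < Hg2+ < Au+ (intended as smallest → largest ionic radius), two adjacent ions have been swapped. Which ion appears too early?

Pb4+

Scanning neighbour by neighbour, only Pb4+/Ge4+ violates a trend: Ge4+ and Pb4+ are in one column with the same charge; the lighter period-4 ion has 2 fewer shells and is smaller. That makes Pb4+ the one sitting a position early relative to where it belongs.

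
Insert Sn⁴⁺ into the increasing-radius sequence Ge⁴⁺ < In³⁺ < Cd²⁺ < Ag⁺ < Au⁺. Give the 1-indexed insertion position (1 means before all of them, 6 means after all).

Work out protons and electrons: Ge⁴⁺ has 28 e⁻ (Z=32), Sn⁴⁺ has 46 e⁻ (Z=50), In³⁺ has 46 e⁻ (Z=49), Cd²⁺ has 46 e⁻ (Z=48), Ag⁺ has 46 e⁻ (Z=47), Au⁺ has 78 e⁻ (Z=79). Ge⁴⁺ < Sn⁴⁺ (same group, period 4 vs 5); Sn⁴⁺ < In³⁺ (both 46 e⁻, Z=50>49); In³⁺ < Cd²⁺ (isoelectronic, higher Z=49 is smaller); Cd²⁺ < Ag⁺ (both 46 e⁻, Z=48>47); Ag⁺ < Au⁺ (same group, 1 shell fewer).
Putting Sn⁴⁺ in gives Ge⁴⁺ < Sn⁴⁺ < In³⁺ < Cd²⁺ < Ag⁺ < Au⁺; it lands at slot 2.

2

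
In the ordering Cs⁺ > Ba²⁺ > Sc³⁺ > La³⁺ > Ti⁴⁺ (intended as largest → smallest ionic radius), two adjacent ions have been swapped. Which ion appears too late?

Scanning neighbour by neighbour, only Sc³⁺/La³⁺ violates a trend: same group and charge — period 4 sits above period 6, so Sc³⁺ is smaller. That makes La³⁺ the one sitting a position late relative to where it belongs.

La³⁺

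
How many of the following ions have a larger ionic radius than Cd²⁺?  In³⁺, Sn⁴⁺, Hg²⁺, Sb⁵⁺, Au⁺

Sb⁵⁺ has 46 e⁻ (Z=51), Sn⁴⁺ has 46 e⁻ (Z=50), In³⁺ has 46 e⁻ (Z=49), Cd²⁺ has 46 e⁻ (Z=48), Hg²⁺ has 78 e⁻ (Z=80), Au⁺ has 78 e⁻ (Z=79). Sb⁵⁺ < Sn⁴⁺ (isoelectronic, higher Z=51 is smaller); Sn⁴⁺ < In³⁺ (isoelectronic, higher Z=50 is smaller); In³⁺ < Cd²⁺ (isoelectronic, higher Z=49 is smaller); Cd²⁺ < Hg²⁺ (same group, period 5 vs 6); Hg²⁺ < Au⁺ (isoelectronic, higher Z=80 is smaller).
Ordering all of them (including Cd²⁺) by radius gives Sb⁵⁺ < Sn⁴⁺ < In³⁺ < Cd²⁺ < Hg²⁺ < Au⁺. So 2 are larger.

2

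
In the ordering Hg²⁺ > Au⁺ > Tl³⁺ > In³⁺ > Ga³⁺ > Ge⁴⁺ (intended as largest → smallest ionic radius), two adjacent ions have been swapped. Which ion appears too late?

Au⁺

Compare adjacent ions: they are isoelectronic (78 e⁻) and Hg has more protons than Au (80 vs 79), making Hg²⁺ smaller — yet in this decreasing list Hg²⁺ sits before Au⁺. Nothing else is reversed, so Au⁺ should move one place to the left.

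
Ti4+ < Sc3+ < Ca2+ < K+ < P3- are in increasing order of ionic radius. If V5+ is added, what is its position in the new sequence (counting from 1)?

Each ion has 18 electrons. The ranking follows nuclear charge in reverse — greater Z gives a smaller radius. V5+ (Z=23), Ti4+ (Z=22), Sc3+ (Z=21), Ca2+ (Z=20), K+ (Z=19), P3- (Z=15).
Merged order: V5+ < Ti4+ < Sc3+ < Ca2+ < K+ < P3- — V5+ is number 1.

1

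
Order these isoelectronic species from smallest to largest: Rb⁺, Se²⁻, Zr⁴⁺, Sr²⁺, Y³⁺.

Zr⁴⁺ < Y³⁺ < Sr²⁺ < Rb⁺ < Se²⁻

Each ion has 36 electrons. The ranking follows nuclear charge in reverse — greater Z gives a smaller radius. Zr⁴⁺ (Z=40), Y³⁺ (Z=39), Sr²⁺ (Z=38), Rb⁺ (Z=37), Se²⁻ (Z=34).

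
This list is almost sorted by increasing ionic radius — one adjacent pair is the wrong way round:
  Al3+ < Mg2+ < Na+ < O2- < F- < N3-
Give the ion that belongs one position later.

O2-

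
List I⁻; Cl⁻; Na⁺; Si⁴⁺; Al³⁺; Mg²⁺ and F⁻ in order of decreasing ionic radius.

I⁻ > Cl⁻ > F⁻ > Na⁺ > Mg²⁺ > Al³⁺ > Si⁴⁺

Tabulating Z and e⁻: Si⁴⁺ (Z=14, 10 e⁻), Al³⁺ (Z=13, 10 e⁻), Mg²⁺ (Z=12, 10 e⁻), Na⁺ (Z=11, 10 e⁻), F⁻ (Z=9, 10 e⁻), Cl⁻ (Z=17, 18 e⁻), I⁻ (Z=53, 54 e⁻). Si⁴⁺ < Al³⁺ (isoelectronic, higher Z=14 is smaller); Al³⁺ < Mg²⁺ (isoelectronic, higher Z=13 is smaller); Mg²⁺ < Na⁺ (isoelectronic, higher Z=12 is smaller); Na⁺ < F⁻ (isoelectronic, higher Z=11 is smaller); F⁻ < Cl⁻ (same group, period 2 vs 3); Cl⁻ < I⁻ (same group, 2 shells fewer).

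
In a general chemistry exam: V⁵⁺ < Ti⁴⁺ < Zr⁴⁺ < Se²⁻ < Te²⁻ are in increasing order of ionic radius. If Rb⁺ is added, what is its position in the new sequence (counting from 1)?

4

Work out protons and electrons: V⁵⁺ has 18 e⁻ (Z=23), Ti⁴⁺ has 18 e⁻ (Z=22), Zr⁴⁺ has 36 e⁻ (Z=40), Rb⁺ has 36 e⁻ (Z=37), Se²⁻ has 36 e⁻ (Z=34), Te²⁻ has 54 e⁻ (Z=52). V⁵⁺ < Ti⁴⁺ (isoelectronic, higher Z=23 is smaller); Ti⁴⁺ < Zr⁴⁺ (same group, period 4 vs 5); Zr⁴⁺ < Rb⁺ (both 36 e⁻, Z=40>37); Rb⁺ < Se²⁻ (both 36 e⁻, Z=37>34); Se²⁻ < Te²⁻ (same group, period 4 vs 5).
With Rb⁺ included the full order is V⁵⁺ < Ti⁴⁺ < Zr⁴⁺ < Rb⁺ < Se²⁻ < Te²⁻, so it takes position 4.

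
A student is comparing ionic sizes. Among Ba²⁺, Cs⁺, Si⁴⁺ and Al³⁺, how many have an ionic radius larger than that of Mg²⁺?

Electron counts and nuclear charges: Si⁴⁺ has 10 e⁻ (Z=14), Al³⁺ has 10 e⁻ (Z=13), Mg²⁺ has 10 e⁻ (Z=12), Ba²⁺ has 54 e⁻ (Z=56), Cs⁺ has 54 e⁻ (Z=55). Si⁴⁺ < Al³⁺ (isoelectronic, higher Z=14 is smaller); Al³⁺ < Mg²⁺ (isoelectronic, higher Z=13 is smaller); Mg²⁺ < Ba²⁺ (same group, 3 shells fewer); Ba²⁺ < Cs⁺ (both 54 e⁻, Z=56>55).
Overall: Si⁴⁺ < Al³⁺ < Mg²⁺ < Ba²⁺ < Cs⁺. Mg²⁺ has 2 below it and 2 above. Count: 2.

2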